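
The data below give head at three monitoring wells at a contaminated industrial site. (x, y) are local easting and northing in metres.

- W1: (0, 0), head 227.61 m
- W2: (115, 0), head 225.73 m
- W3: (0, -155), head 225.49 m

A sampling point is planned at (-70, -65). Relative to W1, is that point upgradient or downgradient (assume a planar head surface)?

upgradient

∂h/∂x = (225.73 − 227.61) / (115 − 0) = -0.01635
∂h/∂y = (225.49 − 227.61) / (-155 − 0) = +0.01368
Head at (-70, -65) = 227.61 + (-0.01635)·(-70) + (+0.01368)·(-65) = 227.87 m.
That is higher than the 227.61 m at W1, so the point is upgradient.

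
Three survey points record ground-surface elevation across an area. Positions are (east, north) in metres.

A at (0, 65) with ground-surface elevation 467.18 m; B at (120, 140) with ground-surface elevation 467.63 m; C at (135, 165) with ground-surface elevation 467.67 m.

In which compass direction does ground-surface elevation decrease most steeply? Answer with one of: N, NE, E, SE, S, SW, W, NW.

W

Three-point gradient (reference A): Δ to B = (120, 75, +0.45), Δ to C = (135, 100, +0.49).
∂z/∂x = +0.004400, ∂z/∂y = -0.001040 (det = 1875).
Steepest decrease is along −∇f = (-0.004400 E, +0.001040 N) → west.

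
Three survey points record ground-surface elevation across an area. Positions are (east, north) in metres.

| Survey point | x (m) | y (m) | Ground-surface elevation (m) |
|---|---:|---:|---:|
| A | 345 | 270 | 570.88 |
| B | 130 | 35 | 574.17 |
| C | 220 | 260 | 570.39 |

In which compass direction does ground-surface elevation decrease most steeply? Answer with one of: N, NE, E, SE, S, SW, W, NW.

N

With z = a·x + b·y + c and A as origin, the differences give:
  (-215)·a + (-235)·b = +3.29
  (-125)·a + (-10)·b = -0.49
Eliminate b (×(-10) and ×(-235), subtract): -27225·a = -148.050 → a = ∂z/∂x = +0.005438
Back-substitute: b = ∂z/∂y = -0.01898.
Steepest decrease is along −∇f = (-0.005438 E, +0.01898 N) → north.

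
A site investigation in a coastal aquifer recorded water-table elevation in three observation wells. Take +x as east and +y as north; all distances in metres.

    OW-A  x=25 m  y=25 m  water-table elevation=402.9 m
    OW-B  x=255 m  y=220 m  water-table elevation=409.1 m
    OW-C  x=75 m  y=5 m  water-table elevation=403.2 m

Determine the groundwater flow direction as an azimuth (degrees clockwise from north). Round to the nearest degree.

Taking OW-A as reference: OW-B−OW-A = (230, 195, +6.2); OW-C−OW-A = (50, -20, +0.3).
Determinant of the coordinate differences = 230·(-20) − 50·195 = -14350.
∂h/∂x = [(+6.2)·(-20) − (+0.3)·195] / -14350 = +0.01272
∂h/∂y = [230·(+0.3) − 50·(+6.2)] / -14350 = +0.01679
Flow direction (−∇h) has components (-0.01272 E, -0.01679 N).
Azimuth = atan2(E, N) = atan2(-0.01272, -0.01679) = 217.1° ≈ 217°.

217°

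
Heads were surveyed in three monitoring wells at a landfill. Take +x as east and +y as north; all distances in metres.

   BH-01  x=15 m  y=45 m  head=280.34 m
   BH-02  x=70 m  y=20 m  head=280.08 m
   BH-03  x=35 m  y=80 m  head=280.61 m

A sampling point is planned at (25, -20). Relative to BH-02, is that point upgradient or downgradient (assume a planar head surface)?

Taking BH-01 as reference: BH-02−BH-01 = (55, -25, -0.26); BH-03−BH-01 = (20, 35, +0.27).
Solve a·Δx + b·Δy = Δh: det = 55·35 − 20·(-25) = 2425.
∂h/∂x = [(-0.26)·35 − (+0.27)·(-25)] / 2425 = -0.0009691
∂h/∂y = [55·(+0.27) − 20·(-0.26)] / 2425 = +0.008268
Head at (25, -20) = 280.34 + (-0.0009691)·(10) + (+0.008268)·(-65) = 279.79 m.
That is lower than the 280.08 m at BH-02, so the point is downgradient.

downgradient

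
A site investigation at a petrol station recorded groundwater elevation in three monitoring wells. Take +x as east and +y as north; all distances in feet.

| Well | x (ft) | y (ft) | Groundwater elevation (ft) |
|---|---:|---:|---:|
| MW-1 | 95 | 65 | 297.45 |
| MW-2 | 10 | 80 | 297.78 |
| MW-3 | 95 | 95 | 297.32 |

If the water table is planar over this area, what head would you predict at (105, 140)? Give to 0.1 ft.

Differences from MW-1: to MW-2 (Δx, Δy, Δh) = (-85, 15, +0.33); to MW-3 = (0, 30, -0.13).
Solve a·Δx + b·Δy = Δh: det = (-85)·30 − 0·15 = -2550.
∂h/∂x = [(+0.33)·30 − (-0.13)·15] / -2550 = -0.004647
∂h/∂y = [(-85)·(-0.13) − 0·(+0.33)] / -2550 = -0.004333
h(105, 140) = 297.45 + (-0.004647)·(10) + (-0.004333)·(75) = 297.45 -0.046 -0.325 = 297.079 ft.

297.1 ft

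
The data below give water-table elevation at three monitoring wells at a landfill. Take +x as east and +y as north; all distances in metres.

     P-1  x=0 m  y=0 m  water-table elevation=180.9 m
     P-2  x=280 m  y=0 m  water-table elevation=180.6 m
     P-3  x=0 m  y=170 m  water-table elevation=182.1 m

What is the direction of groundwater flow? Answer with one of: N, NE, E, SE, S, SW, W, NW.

S

∂h/∂x = (180.6 − 180.9) / (280 − 0) = -0.001071
∂h/∂y = (182.1 − 180.9) / (170 − 0) = +0.007059
Flow = −∇h = (+0.001071 east, -0.007059 north), which points south.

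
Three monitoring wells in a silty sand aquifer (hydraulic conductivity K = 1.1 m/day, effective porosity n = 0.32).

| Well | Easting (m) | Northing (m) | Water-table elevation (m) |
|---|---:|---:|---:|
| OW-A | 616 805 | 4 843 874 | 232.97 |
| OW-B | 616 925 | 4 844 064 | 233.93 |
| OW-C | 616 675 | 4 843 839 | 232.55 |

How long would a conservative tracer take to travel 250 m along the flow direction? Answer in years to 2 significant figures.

47 years

Three-point gradient (reference OW-A): Δ to OW-B = (120, 190, +0.96), Δ to OW-C = (-130, -35, -0.42).
∂h/∂x = +0.002254, ∂h/∂y = +0.003629 (det = 20500).
|∇h| = √(0.002254² + 0.003629²) = 0.004272
Seepage velocity v = K·i/n = 1.1 × 0.004272 / 0.32 = 0.01468 m/day.
t = 250 / 0.01468 = 1.703e+04 days = 46.6 years.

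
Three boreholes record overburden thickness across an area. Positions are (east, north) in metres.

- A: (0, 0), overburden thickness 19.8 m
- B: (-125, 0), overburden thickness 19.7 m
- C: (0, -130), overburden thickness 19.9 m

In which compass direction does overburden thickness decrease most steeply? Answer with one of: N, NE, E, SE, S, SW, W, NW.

NW

∂d/∂x = (19.7 − 19.8) / (-125 − 0) = +0.0008000
∂d/∂y = (19.9 − 19.8) / (-130 − 0) = -0.0007692
Steepest decrease is along −∇f = (-0.0008000 E, +0.0007692 N) → northwest.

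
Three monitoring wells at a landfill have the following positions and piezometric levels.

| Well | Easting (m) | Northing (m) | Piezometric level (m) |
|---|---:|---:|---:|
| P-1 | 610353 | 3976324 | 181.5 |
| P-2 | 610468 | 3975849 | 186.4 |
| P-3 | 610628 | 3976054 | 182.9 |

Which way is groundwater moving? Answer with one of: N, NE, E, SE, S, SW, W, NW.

Three-point gradient (reference P-1): Δ to P-2 = (115, -475, +4.9), Δ to P-3 = (275, -270, +1.4).
∂h/∂x = -0.006608, ∂h/∂y = -0.01192 (det = 99575).
Flow = −∇h = (+0.006608 east, +0.01192 north), which points northeast.

NE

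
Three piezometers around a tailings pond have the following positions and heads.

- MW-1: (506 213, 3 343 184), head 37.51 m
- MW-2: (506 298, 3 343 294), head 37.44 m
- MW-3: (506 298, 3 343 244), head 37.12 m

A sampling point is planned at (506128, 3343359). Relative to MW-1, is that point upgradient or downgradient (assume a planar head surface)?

upgradient

With h = a·x + b·y + c and MW-1 as origin, the differences give:
  85·a + 110·b = -0.07
  85·a + 60·b = -0.39
Eliminate b (×60 and ×110, subtract): -4250·a = 38.700 → a = ∂h/∂x = -0.009106
Back-substitute: b = ∂h/∂y = +0.006400.
Head at (506128, 3343359) = 37.51 + (-0.009106)·(-85) + (+0.006400)·(175) = 39.40 m.
That is higher than the 37.51 m at MW-1, so the point is upgradient.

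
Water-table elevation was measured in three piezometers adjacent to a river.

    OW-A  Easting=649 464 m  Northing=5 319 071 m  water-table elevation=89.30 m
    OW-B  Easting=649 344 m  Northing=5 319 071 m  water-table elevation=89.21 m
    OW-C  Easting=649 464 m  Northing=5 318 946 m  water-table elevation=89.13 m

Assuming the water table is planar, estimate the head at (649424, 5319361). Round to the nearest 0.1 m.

89.7 m

∂h/∂x = (89.21 − 89.30) / (649344 − 649464) = +0.0007500
∂h/∂y = (89.13 − 89.30) / (5318946 − 5319071) = +0.001360
h(649424, 5319361) = 89.30 + (+0.0007500)·(-40) + (+0.001360)·(290) = 89.30 -0.030 +0.394 = 89.664 m.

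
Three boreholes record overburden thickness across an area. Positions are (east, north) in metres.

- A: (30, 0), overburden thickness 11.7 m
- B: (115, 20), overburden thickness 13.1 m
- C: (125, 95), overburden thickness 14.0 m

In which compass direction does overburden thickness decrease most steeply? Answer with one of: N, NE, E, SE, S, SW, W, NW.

SW

With d = a·x + b·y + c and A as origin, the differences give:
  85·a + 20·b = +1.4
  95·a + 95·b = +2.3
Eliminate b (×95 and ×20, subtract): 6175·a = 87.00 → a = ∂d/∂x = +0.01409
Back-substitute: b = ∂d/∂y = +0.01012.
Steepest decrease is along −∇f = (-0.01409 E, -0.01012 N) → southwest.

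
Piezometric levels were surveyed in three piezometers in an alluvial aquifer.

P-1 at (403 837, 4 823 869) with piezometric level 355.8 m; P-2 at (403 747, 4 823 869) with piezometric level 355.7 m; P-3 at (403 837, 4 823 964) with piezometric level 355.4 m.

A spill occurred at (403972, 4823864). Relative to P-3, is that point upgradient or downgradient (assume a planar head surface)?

∂h/∂x = (355.7 − 355.8) / (403747 − 403837) = +0.001111
∂h/∂y = (355.4 − 355.8) / (4823964 − 4823869) = -0.004211
Head at (403972, 4823864) = 355.8 + (+0.001111)·(135) + (-0.004211)·(-5) = 355.97 m.
That is higher than the 355.4 m at P-3, so the point is upgradient.

upgradient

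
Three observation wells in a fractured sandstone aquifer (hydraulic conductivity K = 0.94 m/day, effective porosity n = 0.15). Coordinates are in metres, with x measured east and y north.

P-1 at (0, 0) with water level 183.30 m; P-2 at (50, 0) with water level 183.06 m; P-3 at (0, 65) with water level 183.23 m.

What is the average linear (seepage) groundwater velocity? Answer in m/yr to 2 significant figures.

∂h/∂x = (183.06 − 183.30) / (50 − 0) = -0.004800
∂h/∂y = (183.23 − 183.30) / (65 − 0) = -0.001077
|∇h| = √(-0.004800² + -0.001077²) = 0.004919
Seepage velocity v = K·i/n = 0.94 × 0.004919 / 0.15 = 0.03083 m/day = 11.26 m/yr.

11 m/yr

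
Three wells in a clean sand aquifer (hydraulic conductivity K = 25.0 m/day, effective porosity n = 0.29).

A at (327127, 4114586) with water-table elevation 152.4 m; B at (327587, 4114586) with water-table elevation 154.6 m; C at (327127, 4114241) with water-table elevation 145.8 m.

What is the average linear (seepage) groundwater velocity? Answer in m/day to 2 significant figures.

∂h/∂x = (154.6 − 152.4) / (327587 − 327127) = +0.004783
∂h/∂y = (145.8 − 152.4) / (4114241 − 4114586) = +0.01913
|∇h| = √(0.004783² + 0.01913²) = 0.01972
Seepage velocity v = K·i/n = 25.0 × 0.01972 / 0.29 = 1.7 m/day.

1.7 m/day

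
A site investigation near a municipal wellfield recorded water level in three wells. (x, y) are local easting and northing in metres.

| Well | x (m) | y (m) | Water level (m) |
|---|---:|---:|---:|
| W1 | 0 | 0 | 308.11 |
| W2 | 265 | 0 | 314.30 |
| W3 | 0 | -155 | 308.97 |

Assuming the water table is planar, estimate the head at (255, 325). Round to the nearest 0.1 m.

312.3 m

∂h/∂x = (314.30 − 308.11) / (265 − 0) = +0.02336
∂h/∂y = (308.97 − 308.11) / (-155 − 0) = -0.005548
h(255, 325) = 308.11 + (+0.02336)·(255) + (-0.005548)·(325) = 308.11 +5.956 -1.803 = 312.263 m.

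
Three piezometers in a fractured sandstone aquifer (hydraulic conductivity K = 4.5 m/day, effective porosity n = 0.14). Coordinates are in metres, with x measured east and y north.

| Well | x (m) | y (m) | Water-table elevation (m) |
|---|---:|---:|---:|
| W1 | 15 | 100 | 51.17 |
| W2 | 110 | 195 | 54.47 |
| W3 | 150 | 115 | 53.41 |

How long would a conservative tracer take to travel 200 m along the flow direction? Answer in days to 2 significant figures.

Taking W1 as reference: W2−W1 = (95, 95, +3.30); W3−W1 = (135, 15, +2.24).
Solve a·Δx + b·Δy = Δh: det = 95·15 − 135·95 = -11400.
∂h/∂x = [(+3.30)·15 − (+2.24)·95] / -11400 = +0.01432
∂h/∂y = [95·(+2.24) − 135·(+3.30)] / -11400 = +0.02041
|∇h| = √(0.01432² + 0.02041²) = 0.02493
Seepage velocity v = K·i/n = 4.5 × 0.02493 / 0.14 = 0.8013 m/day.
t = 200 / 0.8013 = 249.6 days.

250 days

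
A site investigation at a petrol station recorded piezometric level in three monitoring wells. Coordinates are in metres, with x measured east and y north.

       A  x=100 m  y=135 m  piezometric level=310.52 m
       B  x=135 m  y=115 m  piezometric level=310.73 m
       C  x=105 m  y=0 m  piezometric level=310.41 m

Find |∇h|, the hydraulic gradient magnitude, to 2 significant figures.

Differences from A: to B (Δx, Δy, Δh) = (35, -20, +0.21); to C = (5, -135, -0.11).
Solve a·Δx + b·Δy = Δh: det = 35·(-135) − 5·(-20) = -4625.
∂h/∂x = [(+0.21)·(-135) − (-0.11)·(-20)] / -4625 = +0.006605
∂h/∂y = [35·(-0.11) − 5·(+0.21)] / -4625 = +0.001059
|∇h| = √(0.006605² + 0.001059²) = 0.006689

0.0067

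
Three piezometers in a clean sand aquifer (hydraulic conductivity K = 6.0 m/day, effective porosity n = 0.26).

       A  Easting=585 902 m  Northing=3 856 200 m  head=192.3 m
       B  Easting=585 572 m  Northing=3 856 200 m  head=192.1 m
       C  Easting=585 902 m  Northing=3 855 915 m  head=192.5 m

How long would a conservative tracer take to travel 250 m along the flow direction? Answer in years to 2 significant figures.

∂h/∂x = (192.1 − 192.3) / (585572 − 585902) = +0.0006061
∂h/∂y = (192.5 − 192.3) / (3855915 − 3856200) = -0.0007018
|∇h| = √(0.0006061² + -0.0007018²) = 0.0009273
Seepage velocity v = K·i/n = 6.0 × 0.0009273 / 0.26 = 0.0214 m/day.
t = 250 / 0.0214 = 1.168e+04 days = 32 years.

32 years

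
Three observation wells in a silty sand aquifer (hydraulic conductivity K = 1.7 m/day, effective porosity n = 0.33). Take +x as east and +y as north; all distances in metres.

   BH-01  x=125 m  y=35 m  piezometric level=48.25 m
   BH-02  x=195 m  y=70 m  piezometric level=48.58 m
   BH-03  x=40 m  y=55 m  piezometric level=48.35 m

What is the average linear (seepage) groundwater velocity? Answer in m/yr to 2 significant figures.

15 m/yr

Differences from BH-01: to BH-02 (Δx, Δy, Δh) = (70, 35, +0.33); to BH-03 = (-85, 20, +0.10).
Solve a·Δx + b·Δy = Δh: det = 70·20 − (-85)·35 = 4375.
∂h/∂x = [(+0.33)·20 − (+0.10)·35] / 4375 = +0.0007086
∂h/∂y = [70·(+0.10) − (-85)·(+0.33)] / 4375 = +0.008011
|∇h| = √(0.0007086² + 0.008011²) = 0.008042
Seepage velocity v = K·i/n = 1.7 × 0.008042 / 0.33 = 0.04143 m/day = 15.13 m/yr.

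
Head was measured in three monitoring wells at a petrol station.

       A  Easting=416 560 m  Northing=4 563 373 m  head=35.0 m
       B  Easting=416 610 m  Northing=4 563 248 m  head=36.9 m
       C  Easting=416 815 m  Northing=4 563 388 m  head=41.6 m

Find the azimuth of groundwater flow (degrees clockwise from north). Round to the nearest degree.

280°

With h = a·x + b·y + c and A as origin, the differences give:
  50·a + (-125)·b = +1.9
  255·a + 15·b = +6.6
Eliminate b (×15 and ×(-125), subtract): 32625·a = 853.50 → a = ∂h/∂x = +0.02616
Back-substitute: b = ∂h/∂y = -0.004736.
Flow direction (−∇h) has components (-0.02616 E, +0.004736 N).
Azimuth = atan2(E, N) = atan2(-0.02616, +0.004736) = 280.3° ≈ 280°.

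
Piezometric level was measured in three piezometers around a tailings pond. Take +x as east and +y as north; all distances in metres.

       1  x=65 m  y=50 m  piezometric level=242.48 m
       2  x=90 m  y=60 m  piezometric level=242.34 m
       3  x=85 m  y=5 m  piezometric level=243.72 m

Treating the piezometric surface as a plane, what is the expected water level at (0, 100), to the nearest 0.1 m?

240.9 m

Differences from 1: to 2 (Δx, Δy, Δh) = (25, 10, -0.14); to 3 = (20, -45, +1.24).
Solve a·Δx + b·Δy = Δh: det = 25·(-45) − 20·10 = -1325.
∂h/∂x = [(-0.14)·(-45) − (+1.24)·10] / -1325 = +0.004604
∂h/∂y = [25·(+1.24) − 20·(-0.14)] / -1325 = -0.02551
h(0, 100) = 242.48 + (+0.004604)·(-65) + (-0.02551)·(50) = 242.48 -0.299 -1.275 = 240.905 m.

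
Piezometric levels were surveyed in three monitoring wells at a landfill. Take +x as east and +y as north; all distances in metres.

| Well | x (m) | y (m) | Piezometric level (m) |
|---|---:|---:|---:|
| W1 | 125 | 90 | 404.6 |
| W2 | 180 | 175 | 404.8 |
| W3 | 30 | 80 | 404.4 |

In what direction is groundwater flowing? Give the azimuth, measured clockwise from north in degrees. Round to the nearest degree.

Differences from W1: to W2 (Δx, Δy, Δh) = (55, 85, +0.2); to W3 = (-95, -10, -0.2).
Solve a·Δx + b·Δy = Δh: det = 55·(-10) − (-95)·85 = 7525.
∂h/∂x = [(+0.2)·(-10) − (-0.2)·85] / 7525 = +0.001993
∂h/∂y = [55·(-0.2) − (-95)·(+0.2)] / 7525 = +0.001063
Flow direction (−∇h) has components (-0.001993 E, -0.001063 N).
Azimuth = atan2(E, N) = atan2(-0.001993, -0.001063) = 241.9° ≈ 242°.

242°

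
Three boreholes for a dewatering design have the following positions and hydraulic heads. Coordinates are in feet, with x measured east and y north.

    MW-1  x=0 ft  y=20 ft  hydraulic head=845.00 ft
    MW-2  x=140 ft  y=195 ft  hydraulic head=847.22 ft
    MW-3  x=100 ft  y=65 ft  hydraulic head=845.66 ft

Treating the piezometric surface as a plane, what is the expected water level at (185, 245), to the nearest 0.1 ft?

847.9 ft

Three-point gradient (reference MW-1): Δ to MW-2 = (140, 175, +2.22), Δ to MW-3 = (100, 45, +0.66).
∂h/∂x = +0.001393, ∂h/∂y = +0.01157 (det = -11200).
h(185, 245) = 845.00 + (+0.001393)·(185) + (+0.01157)·(225) = 845.00 +0.258 +2.604 = 847.861 ft.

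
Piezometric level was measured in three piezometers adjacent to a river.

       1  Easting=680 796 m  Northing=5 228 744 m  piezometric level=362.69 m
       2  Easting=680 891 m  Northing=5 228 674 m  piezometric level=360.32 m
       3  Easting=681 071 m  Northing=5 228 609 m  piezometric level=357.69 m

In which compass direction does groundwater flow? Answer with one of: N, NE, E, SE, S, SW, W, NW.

S

Taking 1 as reference: 2−1 = (95, -70, -2.37); 3−1 = (275, -135, -5.00).
Determinant of the coordinate differences = 95·(-135) − 275·(-70) = 6425.
∂h/∂x = [(-2.37)·(-135) − (-5.00)·(-70)] / 6425 = -0.004677
∂h/∂y = [95·(-5.00) − 275·(-2.37)] / 6425 = +0.02751
Flow = −∇h = (+0.004677 east, -0.02751 north), which points south.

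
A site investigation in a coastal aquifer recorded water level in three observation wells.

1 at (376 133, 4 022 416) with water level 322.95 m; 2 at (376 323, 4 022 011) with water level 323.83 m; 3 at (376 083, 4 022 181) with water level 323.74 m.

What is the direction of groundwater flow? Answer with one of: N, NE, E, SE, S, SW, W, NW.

Three-point gradient (reference 1): Δ to 2 = (190, -405, +0.88), Δ to 3 = (-50, -235, +0.79).
∂h/∂x = -0.001743, ∂h/∂y = -0.002991 (det = -64900).
Flow = −∇h = (+0.001743 east, +0.002991 north), which points northeast.

NE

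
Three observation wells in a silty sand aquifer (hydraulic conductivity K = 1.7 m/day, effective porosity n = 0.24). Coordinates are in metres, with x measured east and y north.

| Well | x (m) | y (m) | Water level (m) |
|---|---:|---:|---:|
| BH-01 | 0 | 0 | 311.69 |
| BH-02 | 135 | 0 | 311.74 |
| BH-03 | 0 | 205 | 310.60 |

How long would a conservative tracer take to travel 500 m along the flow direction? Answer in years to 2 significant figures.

36 years

∂h/∂x = (311.74 − 311.69) / (135 − 0) = +0.0003704
∂h/∂y = (310.60 − 311.69) / (205 − 0) = -0.005317
|∇h| = √(0.0003704² + -0.005317²) = 0.00533
Seepage velocity v = K·i/n = 1.7 × 0.00533 / 0.24 = 0.03775 m/day.
t = 500 / 0.03775 = 1.325e+04 days = 36.3 years.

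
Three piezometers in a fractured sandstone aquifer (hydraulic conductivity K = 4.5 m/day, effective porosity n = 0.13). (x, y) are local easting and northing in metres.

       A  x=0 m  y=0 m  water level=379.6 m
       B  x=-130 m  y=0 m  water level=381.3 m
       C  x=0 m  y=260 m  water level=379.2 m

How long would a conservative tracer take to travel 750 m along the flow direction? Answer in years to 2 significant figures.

4.5 years

∂h/∂x = (381.3 − 379.6) / (-130 − 0) = -0.01308
∂h/∂y = (379.2 − 379.6) / (260 − 0) = -0.001538
|∇h| = √(-0.01308² + -0.001538²) = 0.01317
Seepage velocity v = K·i/n = 4.5 × 0.01317 / 0.13 = 0.4559 m/day.
t = 750 / 0.4559 = 1645 days = 4.5 years.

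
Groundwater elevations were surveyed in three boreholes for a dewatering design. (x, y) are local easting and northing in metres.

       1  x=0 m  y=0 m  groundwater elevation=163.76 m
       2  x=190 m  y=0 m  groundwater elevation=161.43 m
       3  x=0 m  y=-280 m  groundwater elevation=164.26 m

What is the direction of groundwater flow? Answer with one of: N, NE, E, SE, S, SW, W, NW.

E

∂h/∂x = (161.43 − 163.76) / (190 − 0) = -0.01226
∂h/∂y = (164.26 − 163.76) / (-280 − 0) = -0.001786
Flow = −∇h = (+0.01226 east, +0.001786 north), which points east.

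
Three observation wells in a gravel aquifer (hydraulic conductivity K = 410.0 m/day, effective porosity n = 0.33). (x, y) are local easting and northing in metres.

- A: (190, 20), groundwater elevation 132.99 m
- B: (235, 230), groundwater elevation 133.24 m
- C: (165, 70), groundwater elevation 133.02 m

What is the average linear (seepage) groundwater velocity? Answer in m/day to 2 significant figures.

Differences from A: to B (Δx, Δy, Δh) = (45, 210, +0.25); to C = (-25, 50, +0.03).
Solve a·Δx + b·Δy = Δh: det = 45·50 − (-25)·210 = 7500.
∂h/∂x = [(+0.25)·50 − (+0.03)·210] / 7500 = +0.0008267
∂h/∂y = [45·(+0.03) − (-25)·(+0.25)] / 7500 = +0.001013
|∇h| = √(0.0008267² + 0.001013²) = 0.001308
Seepage velocity v = K·i/n = 410.0 × 0.001308 / 0.33 = 1.625 m/day.

1.6 m/day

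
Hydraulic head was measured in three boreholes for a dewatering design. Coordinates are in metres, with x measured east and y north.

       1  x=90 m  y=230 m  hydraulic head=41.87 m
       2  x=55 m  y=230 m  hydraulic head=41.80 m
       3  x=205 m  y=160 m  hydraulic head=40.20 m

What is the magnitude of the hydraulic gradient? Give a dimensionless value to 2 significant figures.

0.027

With h = a·x + b·y + c and 1 as origin, the differences give:
  (-35)·a + 0·b = -0.07
  115·a + (-70)·b = -1.67
Eliminate b (×(-70) and ×0, subtract): 2450·a = 4.900 → a = ∂h/∂x = +0.002000
Back-substitute: b = ∂h/∂y = +0.02714.
|∇h| = √(0.002000² + 0.02714²) = 0.02721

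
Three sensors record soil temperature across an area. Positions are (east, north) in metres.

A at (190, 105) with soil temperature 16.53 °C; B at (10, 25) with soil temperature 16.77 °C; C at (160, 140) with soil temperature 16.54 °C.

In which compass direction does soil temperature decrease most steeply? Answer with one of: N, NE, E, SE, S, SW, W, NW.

Three-point gradient (reference A): Δ to B = (-180, -80, +0.24), Δ to C = (-30, 35, +0.01).
∂T/∂x = -0.001057, ∂T/∂y = -0.0006207 (det = -8700).
Steepest decrease is along −∇f = (+0.001057 E, +0.0006207 N) → northeast.

NE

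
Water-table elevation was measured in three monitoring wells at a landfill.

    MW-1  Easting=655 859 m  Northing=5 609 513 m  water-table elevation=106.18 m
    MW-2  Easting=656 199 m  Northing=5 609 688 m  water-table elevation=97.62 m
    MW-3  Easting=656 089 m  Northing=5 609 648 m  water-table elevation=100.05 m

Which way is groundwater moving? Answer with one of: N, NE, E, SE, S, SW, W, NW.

NE

Taking MW-1 as reference: MW-2−MW-1 = (340, 175, -8.56); MW-3−MW-1 = (230, 135, -6.13).
Solve a·Δx + b·Δy = Δh: det = 340·135 − 230·175 = 5650.
∂h/∂x = [(-8.56)·135 − (-6.13)·175] / 5650 = -0.01466
∂h/∂y = [340·(-6.13) − 230·(-8.56)] / 5650 = -0.02042
Flow = −∇h = (+0.01466 east, +0.02042 north), which points northeast.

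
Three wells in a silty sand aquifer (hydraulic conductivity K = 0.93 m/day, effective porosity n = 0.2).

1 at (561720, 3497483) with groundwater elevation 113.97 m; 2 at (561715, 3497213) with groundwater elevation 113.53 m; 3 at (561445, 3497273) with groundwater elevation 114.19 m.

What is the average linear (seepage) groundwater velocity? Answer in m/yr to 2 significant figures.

4.5 m/yr

Differences from 1: to 2 (Δx, Δy, Δh) = (-5, -270, -0.44); to 3 = (-275, -210, +0.22).
Solve a·Δx + b·Δy = Δh: det = (-5)·(-210) − (-275)·(-270) = -73200.
∂h/∂x = [(-0.44)·(-210) − (+0.22)·(-270)] / -73200 = -0.002074
∂h/∂y = [(-5)·(+0.22) − (-275)·(-0.44)] / -73200 = +0.001668
|∇h| = √(-0.002074² + 0.001668²) = 0.002662
Seepage velocity v = K·i/n = 0.93 × 0.002662 / 0.2 = 0.01238 m/day = 4.522 m/yr.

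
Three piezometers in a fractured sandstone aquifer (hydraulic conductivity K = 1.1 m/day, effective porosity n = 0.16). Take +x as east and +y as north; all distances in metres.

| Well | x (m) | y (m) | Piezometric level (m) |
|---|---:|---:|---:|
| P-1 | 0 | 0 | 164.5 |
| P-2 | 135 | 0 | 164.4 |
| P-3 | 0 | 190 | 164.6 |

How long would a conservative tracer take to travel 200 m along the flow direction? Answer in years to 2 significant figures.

88 years

∂h/∂x = (164.4 − 164.5) / (135 − 0) = -0.0007407
∂h/∂y = (164.6 − 164.5) / (190 − 0) = +0.0005263
|∇h| = √(-0.0007407² + 0.0005263²) = 0.0009086
Seepage velocity v = K·i/n = 1.1 × 0.0009086 / 0.16 = 0.006247 m/day.
t = 200 / 0.006247 = 3.202e+04 days = 87.7 years.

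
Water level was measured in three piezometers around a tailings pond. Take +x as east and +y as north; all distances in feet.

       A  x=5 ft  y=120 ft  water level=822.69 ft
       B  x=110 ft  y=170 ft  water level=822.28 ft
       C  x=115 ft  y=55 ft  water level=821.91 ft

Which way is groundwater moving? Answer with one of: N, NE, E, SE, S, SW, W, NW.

SE

Taking A as reference: B−A = (105, 50, -0.41); C−A = (110, -65, -0.78).
Determinant of the coordinate differences = 105·(-65) − 110·50 = -12325.
∂h/∂x = [(-0.41)·(-65) − (-0.78)·50] / -12325 = -0.005327
∂h/∂y = [105·(-0.78) − 110·(-0.41)] / -12325 = +0.002986
Flow = −∇h = (+0.005327 east, -0.002986 north), which points southeast.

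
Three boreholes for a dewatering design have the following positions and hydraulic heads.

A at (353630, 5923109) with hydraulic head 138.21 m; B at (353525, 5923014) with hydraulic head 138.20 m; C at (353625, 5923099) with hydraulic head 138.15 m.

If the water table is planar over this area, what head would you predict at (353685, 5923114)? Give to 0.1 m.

137.7 m

Differences from A: to B (Δx, Δy, Δh) = (-105, -95, -0.01); to C = (-5, -10, -0.06).
Solve a·Δx + b·Δy = Δh: det = (-105)·(-10) − (-5)·(-95) = 575.
∂h/∂x = [(-0.01)·(-10) − (-0.06)·(-95)] / 575 = -0.009739
∂h/∂y = [(-105)·(-0.06) − (-5)·(-0.01)] / 575 = +0.01087
h(353685, 5923114) = 138.21 + (-0.009739)·(55) + (+0.01087)·(5) = 138.21 -0.536 +0.054 = 137.729 m.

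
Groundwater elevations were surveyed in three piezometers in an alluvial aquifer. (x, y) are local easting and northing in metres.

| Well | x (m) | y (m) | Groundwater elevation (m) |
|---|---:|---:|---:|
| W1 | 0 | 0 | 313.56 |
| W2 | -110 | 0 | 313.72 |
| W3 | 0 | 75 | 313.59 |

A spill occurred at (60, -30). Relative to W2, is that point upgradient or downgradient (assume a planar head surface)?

downgradient

∂h/∂x = (313.72 − 313.56) / (-110 − 0) = -0.001455
∂h/∂y = (313.59 − 313.56) / (75 − 0) = +0.0004000
Head at (60, -30) = 313.56 + (-0.001455)·(60) + (+0.0004000)·(-30) = 313.46 m.
That is lower than the 313.72 m at W2, so the point is downgradient.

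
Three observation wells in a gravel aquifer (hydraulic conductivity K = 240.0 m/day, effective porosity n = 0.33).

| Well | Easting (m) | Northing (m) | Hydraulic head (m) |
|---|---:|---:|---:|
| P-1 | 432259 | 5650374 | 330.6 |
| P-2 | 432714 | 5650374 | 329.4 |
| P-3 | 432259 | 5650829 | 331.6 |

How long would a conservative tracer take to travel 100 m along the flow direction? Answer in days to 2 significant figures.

∂h/∂x = (329.4 − 330.6) / (432714 − 432259) = -0.002637
∂h/∂y = (331.6 − 330.6) / (5650829 − 5650374) = +0.002198
|∇h| = √(-0.002637² + 0.002198²) = 0.003433
Seepage velocity v = K·i/n = 240.0 × 0.003433 / 0.33 = 2.497 m/day.
t = 100 / 2.497 = 40.05 days.

40 days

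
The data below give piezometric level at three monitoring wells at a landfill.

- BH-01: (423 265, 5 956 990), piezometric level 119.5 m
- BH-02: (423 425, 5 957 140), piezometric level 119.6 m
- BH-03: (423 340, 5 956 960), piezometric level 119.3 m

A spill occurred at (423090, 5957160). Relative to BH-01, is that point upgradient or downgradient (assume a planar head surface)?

Three-point gradient (reference BH-01): Δ to BH-02 = (160, 150, +0.1), Δ to BH-03 = (75, -30, -0.2).
∂h/∂x = -0.001682, ∂h/∂y = +0.002461 (det = -16050).
Head at (423090, 5957160) = 119.5 + (-0.001682)·(-175) + (+0.002461)·(170) = 120.21 m.
That is higher than the 119.5 m at BH-01, so the point is upgradient.

upgradient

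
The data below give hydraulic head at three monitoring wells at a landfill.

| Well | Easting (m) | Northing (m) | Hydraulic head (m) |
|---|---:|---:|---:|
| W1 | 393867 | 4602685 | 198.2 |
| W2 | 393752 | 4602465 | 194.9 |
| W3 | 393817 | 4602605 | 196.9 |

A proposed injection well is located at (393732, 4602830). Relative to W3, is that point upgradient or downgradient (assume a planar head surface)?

Taking W1 as reference: W2−W1 = (-115, -220, -3.3); W3−W1 = (-50, -80, -1.3).
Solve a·Δx + b·Δy = Δh: det = (-115)·(-80) − (-50)·(-220) = -1800.
∂h/∂x = [(-3.3)·(-80) − (-1.3)·(-220)] / -1800 = +0.01222
∂h/∂y = [(-115)·(-1.3) − (-50)·(-3.3)] / -1800 = +0.008611
Head at (393732, 4602830) = 198.2 + (+0.01222)·(-135) + (+0.008611)·(145) = 197.80 m.
That is higher than the 196.9 m at W3, so the point is upgradient.

upgradient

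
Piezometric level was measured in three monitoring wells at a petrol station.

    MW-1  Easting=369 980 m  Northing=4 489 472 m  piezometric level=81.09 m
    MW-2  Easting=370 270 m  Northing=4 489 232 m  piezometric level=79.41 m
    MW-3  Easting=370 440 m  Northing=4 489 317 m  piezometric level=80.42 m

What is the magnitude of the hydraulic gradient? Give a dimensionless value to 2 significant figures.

Taking MW-1 as reference: MW-2−MW-1 = (290, -240, -1.68); MW-3−MW-1 = (460, -155, -0.67).
Solve a·Δx + b·Δy = Δh: det = 290·(-155) − 460·(-240) = 65450.
∂h/∂x = [(-1.68)·(-155) − (-0.67)·(-240)] / 65450 = +0.001522
∂h/∂y = [290·(-0.67) − 460·(-1.68)] / 65450 = +0.008839
|∇h| = √(0.001522² + 0.008839²) = 0.008969

0.0090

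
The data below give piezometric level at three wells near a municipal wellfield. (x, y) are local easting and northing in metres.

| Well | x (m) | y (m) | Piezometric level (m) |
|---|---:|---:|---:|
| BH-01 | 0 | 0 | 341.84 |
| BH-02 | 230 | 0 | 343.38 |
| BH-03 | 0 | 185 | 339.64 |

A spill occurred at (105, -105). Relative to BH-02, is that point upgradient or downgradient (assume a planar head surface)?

∂h/∂x = (343.38 − 341.84) / (230 − 0) = +0.006696
∂h/∂y = (339.64 − 341.84) / (185 − 0) = -0.01189
Head at (105, -105) = 341.84 + (+0.006696)·(105) + (-0.01189)·(-105) = 343.79 m.
That is higher than the 343.38 m at BH-02, so the point is upgradient.

upgradient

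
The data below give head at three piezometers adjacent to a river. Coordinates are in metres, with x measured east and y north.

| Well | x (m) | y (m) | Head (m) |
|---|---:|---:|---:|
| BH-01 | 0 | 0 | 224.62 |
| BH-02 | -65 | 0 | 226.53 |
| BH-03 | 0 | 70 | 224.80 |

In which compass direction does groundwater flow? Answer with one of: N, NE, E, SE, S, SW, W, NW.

E

∂h/∂x = (226.53 − 224.62) / (-65 − 0) = -0.02938
∂h/∂y = (224.80 − 224.62) / (70 − 0) = +0.002571
Flow = −∇h = (+0.02938 east, -0.002571 north), which points east.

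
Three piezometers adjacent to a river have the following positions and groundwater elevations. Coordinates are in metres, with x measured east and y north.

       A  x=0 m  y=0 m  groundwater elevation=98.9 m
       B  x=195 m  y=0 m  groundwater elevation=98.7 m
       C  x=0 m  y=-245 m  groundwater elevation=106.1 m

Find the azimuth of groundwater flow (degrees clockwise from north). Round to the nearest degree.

002°

∂h/∂x = (98.7 − 98.9) / (195 − 0) = -0.001026
∂h/∂y = (106.1 − 98.9) / (-245 − 0) = -0.02939
Flow direction (−∇h) has components (+0.001026 E, +0.02939 N).
Azimuth = atan2(E, N) = atan2(+0.001026, +0.02939) = 2.0° ≈ 002°.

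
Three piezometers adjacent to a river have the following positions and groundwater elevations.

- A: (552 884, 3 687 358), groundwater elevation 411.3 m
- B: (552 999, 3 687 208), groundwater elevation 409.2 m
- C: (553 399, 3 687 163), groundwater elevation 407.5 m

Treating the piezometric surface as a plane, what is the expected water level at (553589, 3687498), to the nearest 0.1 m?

410.9 m

Differences from A: to B (Δx, Δy, Δh) = (115, -150, -2.1); to C = (515, -195, -3.8).
Solve a·Δx + b·Δy = Δh: det = 115·(-195) − 515·(-150) = 54825.
∂h/∂x = [(-2.1)·(-195) − (-3.8)·(-150)] / 54825 = -0.002927
∂h/∂y = [115·(-3.8) − 515·(-2.1)] / 54825 = +0.01176
h(553589, 3687498) = 411.3 + (-0.002927)·(705) + (+0.01176)·(140) = 411.3 -2.064 +1.646 = 410.882 m.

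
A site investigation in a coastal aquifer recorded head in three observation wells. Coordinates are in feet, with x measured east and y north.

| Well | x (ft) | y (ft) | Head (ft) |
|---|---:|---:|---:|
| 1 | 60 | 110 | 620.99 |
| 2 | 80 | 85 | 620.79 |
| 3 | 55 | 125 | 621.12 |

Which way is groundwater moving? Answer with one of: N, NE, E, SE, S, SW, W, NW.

Three-point gradient (reference 1): Δ to 2 = (20, -25, -0.20), Δ to 3 = (-5, 15, +0.13).
∂h/∂x = +0.001429, ∂h/∂y = +0.009143 (det = 175).
Flow = −∇h = (-0.001429 east, -0.009143 north), which points south.

S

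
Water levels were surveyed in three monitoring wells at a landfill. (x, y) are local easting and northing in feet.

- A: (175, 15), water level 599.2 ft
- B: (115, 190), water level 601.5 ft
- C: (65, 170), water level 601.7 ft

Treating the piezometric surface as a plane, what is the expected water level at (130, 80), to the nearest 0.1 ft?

Differences from A: to B (Δx, Δy, Δh) = (-60, 175, +2.3); to C = (-110, 155, +2.5).
Solve a·Δx + b·Δy = Δh: det = (-60)·155 − (-110)·175 = 9950.
∂h/∂x = [(+2.3)·155 − (+2.5)·175] / 9950 = -0.008141
∂h/∂y = [(-60)·(+2.5) − (-110)·(+2.3)] / 9950 = +0.01035
h(130, 80) = 599.2 + (-0.008141)·(-45) + (+0.01035)·(65) = 599.2 +0.366 +0.673 = 600.239 ft.

600.2 ft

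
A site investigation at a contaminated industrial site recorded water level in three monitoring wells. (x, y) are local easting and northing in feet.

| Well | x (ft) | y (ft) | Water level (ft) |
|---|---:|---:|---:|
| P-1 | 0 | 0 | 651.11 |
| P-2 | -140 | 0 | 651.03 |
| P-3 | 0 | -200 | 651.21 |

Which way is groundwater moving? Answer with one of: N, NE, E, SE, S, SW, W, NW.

NW

∂h/∂x = (651.03 − 651.11) / (-140 − 0) = +0.0005714
∂h/∂y = (651.21 − 651.11) / (-200 − 0) = -0.0005000
Flow = −∇h = (-0.0005714 east, +0.0005000 north), which points northwest.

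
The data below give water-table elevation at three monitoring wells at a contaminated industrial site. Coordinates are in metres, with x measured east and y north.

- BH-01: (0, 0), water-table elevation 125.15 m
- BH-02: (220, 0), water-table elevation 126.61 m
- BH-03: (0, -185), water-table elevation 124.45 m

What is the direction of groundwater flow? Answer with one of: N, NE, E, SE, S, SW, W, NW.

∂h/∂x = (126.61 − 125.15) / (220 − 0) = +0.006636
∂h/∂y = (124.45 − 125.15) / (-185 − 0) = +0.003784
Flow = −∇h = (-0.006636 east, -0.003784 north), which points southwest.

SW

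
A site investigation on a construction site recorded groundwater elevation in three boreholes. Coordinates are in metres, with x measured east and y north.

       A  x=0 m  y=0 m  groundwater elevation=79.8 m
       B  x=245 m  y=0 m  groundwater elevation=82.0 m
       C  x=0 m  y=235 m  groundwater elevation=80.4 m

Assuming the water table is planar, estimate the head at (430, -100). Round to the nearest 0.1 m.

∂h/∂x = (82.0 − 79.8) / (245 − 0) = +0.008980
∂h/∂y = (80.4 − 79.8) / (235 − 0) = +0.002553
h(430, -100) = 79.8 + (+0.008980)·(430) + (+0.002553)·(-100) = 79.8 +3.861 -0.255 = 83.406 m.

83.4 m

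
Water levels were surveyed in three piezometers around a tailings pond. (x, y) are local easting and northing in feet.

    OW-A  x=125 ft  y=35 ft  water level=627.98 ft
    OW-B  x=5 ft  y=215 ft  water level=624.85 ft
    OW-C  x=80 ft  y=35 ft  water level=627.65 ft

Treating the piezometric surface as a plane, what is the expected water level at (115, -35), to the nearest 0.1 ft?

628.8 ft

With h = a·x + b·y + c and OW-A as origin, the differences give:
  (-120)·a + 180·b = -3.13
  (-45)·a + 0·b = -0.33
Eliminate b (×0 and ×180, subtract): 8100·a = 59.400 → a = ∂h/∂x = +0.007333
Back-substitute: b = ∂h/∂y = -0.01250.
h(115, -35) = 627.98 + (+0.007333)·(-10) + (-0.01250)·(-70) = 627.98 -0.073 +0.875 = 628.782 ft.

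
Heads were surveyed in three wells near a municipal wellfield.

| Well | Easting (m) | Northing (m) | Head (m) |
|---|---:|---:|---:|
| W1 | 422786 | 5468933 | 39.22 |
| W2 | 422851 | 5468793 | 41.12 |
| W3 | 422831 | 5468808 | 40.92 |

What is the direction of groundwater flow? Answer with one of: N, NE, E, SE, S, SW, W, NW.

N

Taking W1 as reference: W2−W1 = (65, -140, +1.90); W3−W1 = (45, -125, +1.70).
Determinant of the coordinate differences = 65·(-125) − 45·(-140) = -1825.
∂h/∂x = [(+1.90)·(-125) − (+1.70)·(-140)] / -1825 = -0.0002740
∂h/∂y = [65·(+1.70) − 45·(+1.90)] / -1825 = -0.01370
Flow = −∇h = (+0.0002740 east, +0.01370 north), which points north.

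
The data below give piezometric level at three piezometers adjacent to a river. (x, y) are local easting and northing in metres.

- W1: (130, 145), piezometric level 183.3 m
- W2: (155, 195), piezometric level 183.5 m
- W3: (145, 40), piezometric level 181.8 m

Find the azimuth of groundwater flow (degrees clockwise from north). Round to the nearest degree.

Taking W1 as reference: W2−W1 = (25, 50, +0.2); W3−W1 = (15, -105, -1.5).
Determinant of the coordinate differences = 25·(-105) − 15·50 = -3375.
∂h/∂x = [(+0.2)·(-105) − (-1.5)·50] / -3375 = -0.01600
∂h/∂y = [25·(-1.5) − 15·(+0.2)] / -3375 = +0.01200
Flow direction (−∇h) has components (+0.01600 E, -0.01200 N).
Azimuth = atan2(E, N) = atan2(+0.01600, -0.01200) = 126.9° ≈ 127°.

127°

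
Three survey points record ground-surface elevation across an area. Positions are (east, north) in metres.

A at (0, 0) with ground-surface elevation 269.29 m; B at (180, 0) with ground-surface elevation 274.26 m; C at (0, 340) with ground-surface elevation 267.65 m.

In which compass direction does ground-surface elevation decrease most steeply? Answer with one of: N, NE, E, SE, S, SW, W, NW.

W

∂z/∂x = (274.26 − 269.29) / (180 − 0) = +0.02761
∂z/∂y = (267.65 − 269.29) / (340 − 0) = -0.004824
Steepest decrease is along −∇f = (-0.02761 E, +0.004824 N) → west.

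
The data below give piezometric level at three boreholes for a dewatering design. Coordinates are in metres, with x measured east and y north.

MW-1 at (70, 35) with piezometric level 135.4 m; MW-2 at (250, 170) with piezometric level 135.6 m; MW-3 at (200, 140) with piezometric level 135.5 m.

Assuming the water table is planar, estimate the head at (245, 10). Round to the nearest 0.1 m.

With h = a·x + b·y + c and MW-1 as origin, the differences give:
  180·a + 135·b = +0.2
  130·a + 105·b = +0.1
Eliminate b (×105 and ×135, subtract): 1350·a = 7.50 → a = ∂h/∂x = +0.005556
Back-substitute: b = ∂h/∂y = -0.005926.
h(245, 10) = 135.4 + (+0.005556)·(175) + (-0.005926)·(-25) = 135.4 +0.972 +0.148 = 136.520 m.

136.5 m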